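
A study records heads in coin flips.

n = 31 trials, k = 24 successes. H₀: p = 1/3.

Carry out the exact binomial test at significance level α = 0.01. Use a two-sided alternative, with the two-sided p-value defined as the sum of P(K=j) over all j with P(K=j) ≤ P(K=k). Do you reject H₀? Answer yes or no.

Exact binomial: n=31, k=24, p₀=1/3=0.3333
P(X=j) = C(n,j)·p₀^j·(1−p₀)^(n−j); p = Σ P(X=j) over j with P(X=j) ≤ P(X=24)
p-value (two-sided) = 0.00000
At α=0.01: p < α → reject H₀

reject H₀: yes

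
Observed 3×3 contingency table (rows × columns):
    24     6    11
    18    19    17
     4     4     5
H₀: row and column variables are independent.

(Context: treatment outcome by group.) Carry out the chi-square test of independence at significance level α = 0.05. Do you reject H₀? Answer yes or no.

reject H₀: no

Row totals [41, 54, 13], col totals [46, 29, 33], n=108
χ² = (24−17.46)²/17.46 + (6−11.01)²/11.01 + (11−12.53)²/12.53 + (18−23.00)²/23.00 + (19−14.50)²/14.50 + (17−16.50)²/16.50 + (4−5.54)²/5.54 + (4−3.49)²/3.49 + (5−3.97)²/3.97 = 8.1782
df = 4
p-value (upper-tail) = 0.08527
At α=0.05: p ≥ α → fail to reject H₀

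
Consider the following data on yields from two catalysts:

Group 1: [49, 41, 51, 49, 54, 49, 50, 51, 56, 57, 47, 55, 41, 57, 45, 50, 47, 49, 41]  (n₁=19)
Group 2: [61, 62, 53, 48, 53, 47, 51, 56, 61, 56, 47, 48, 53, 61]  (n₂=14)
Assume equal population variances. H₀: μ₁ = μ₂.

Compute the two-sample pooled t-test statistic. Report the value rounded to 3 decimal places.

x̄₁=49.421, s₁=5.059, n₁=19
x̄₂=54.071, s₂=5.553, n₂=14
s_p² = [18·5.059² + 13·5.553²]/31 = 27.7923
SE = √(s_p²·(1/19+1/14)) = 1.8569
t = (49.421−54.071)/1.8569 = -2.5044
df = 31

test statistic = -2.504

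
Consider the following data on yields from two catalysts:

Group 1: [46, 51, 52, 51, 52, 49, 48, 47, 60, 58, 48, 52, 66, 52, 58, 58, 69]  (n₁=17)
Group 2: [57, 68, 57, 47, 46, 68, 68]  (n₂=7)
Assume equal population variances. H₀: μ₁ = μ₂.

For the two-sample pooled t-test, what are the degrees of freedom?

df = n₁ + n₂ − 2 = 17 + 7 − 2 = 22

degrees of freedom = 22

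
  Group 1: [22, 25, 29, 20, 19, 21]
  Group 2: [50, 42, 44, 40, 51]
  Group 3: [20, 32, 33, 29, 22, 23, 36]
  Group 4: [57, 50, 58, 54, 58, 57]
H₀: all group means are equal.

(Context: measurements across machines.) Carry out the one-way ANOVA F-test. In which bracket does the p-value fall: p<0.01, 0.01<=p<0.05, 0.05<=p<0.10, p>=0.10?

Group means [22.67, 45.40, 27.86, 55.67], grand mean 37.167
SSB = Σnᵢ(x̄ᵢ−x̄)² = 4260.610; SSW = ΣΣ(x−x̄ᵢ)² = 444.724
MSB = 4260.610/3 = 1420.2032; MSW = 444.724/20 = 22.2362
F = MSB/MSW = 63.8690
df = (3, 20)
p-value (upper-tail) = 0.00000
→ bracket: p<0.01

p-value bracket: p<0.01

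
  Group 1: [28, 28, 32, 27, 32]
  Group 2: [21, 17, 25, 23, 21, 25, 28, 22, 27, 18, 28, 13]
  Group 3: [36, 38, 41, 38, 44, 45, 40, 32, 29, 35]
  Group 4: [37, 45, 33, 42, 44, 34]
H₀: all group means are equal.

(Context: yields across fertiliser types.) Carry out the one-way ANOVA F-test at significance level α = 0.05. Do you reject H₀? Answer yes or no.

Group means [29.40, 22.33, 37.80, 39.17], grand mean 31.152
SSB = Σnᵢ(x̄ᵢ−x̄)² = 1775.942; SSW = ΣΣ(x−x̄ᵢ)² = 624.300
MSB = 1775.942/3 = 591.9808; MSW = 624.300/29 = 21.5276
F = MSB/MSW = 27.4987
df = (3, 29)
p-value (upper-tail) = 0.00000
At α=0.05: p < α → reject H₀

reject H₀: yes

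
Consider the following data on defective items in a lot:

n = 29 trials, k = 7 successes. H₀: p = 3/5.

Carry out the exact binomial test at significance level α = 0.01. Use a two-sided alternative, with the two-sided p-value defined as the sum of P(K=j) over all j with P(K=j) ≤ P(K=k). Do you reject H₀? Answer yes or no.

Exact binomial: n=29, k=7, p₀=3/5=0.6000
P(X=j) = C(n,j)·p₀^j·(1−p₀)^(n−j); p = Σ P(X=j) over j with P(X=j) ≤ P(X=7)
p-value (two-sided) = 0.00017
At α=0.01: p < α → reject H₀

reject H₀: yes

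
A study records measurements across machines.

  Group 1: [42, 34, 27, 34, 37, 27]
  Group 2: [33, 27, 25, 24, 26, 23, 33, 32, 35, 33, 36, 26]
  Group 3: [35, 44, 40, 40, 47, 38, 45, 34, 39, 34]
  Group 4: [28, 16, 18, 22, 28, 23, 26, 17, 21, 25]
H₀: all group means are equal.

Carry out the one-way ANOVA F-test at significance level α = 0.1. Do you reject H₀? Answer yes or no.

Group means [33.50, 29.42, 39.60, 22.40], grand mean 30.895
SSB = Σnᵢ(x̄ᵢ−x̄)² = 1546.362; SSW = ΣΣ(x−x̄ᵢ)² = 773.217
MSB = 1546.362/3 = 515.4541; MSW = 773.217/34 = 22.7417
F = MSB/MSW = 22.6656
df = (3, 34)
p-value (upper-tail) = 0.00000
At α=0.1: p < α → reject H₀

reject H₀: yes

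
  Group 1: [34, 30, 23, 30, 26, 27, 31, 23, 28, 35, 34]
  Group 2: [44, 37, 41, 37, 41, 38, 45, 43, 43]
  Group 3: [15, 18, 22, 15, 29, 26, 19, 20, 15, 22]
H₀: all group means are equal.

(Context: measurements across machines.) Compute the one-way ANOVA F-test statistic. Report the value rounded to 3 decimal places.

Group means [29.18, 41.00, 20.10], grand mean 29.700
SSB = Σnᵢ(x̄ᵢ−x̄)² = 2073.764; SSW = ΣΣ(x−x̄ᵢ)² = 456.536
MSB = 2073.764/2 = 1036.8818; MSW = 456.536/27 = 16.9088
F = MSB/MSW = 61.3222
df = (2, 27)

test statistic = 61.322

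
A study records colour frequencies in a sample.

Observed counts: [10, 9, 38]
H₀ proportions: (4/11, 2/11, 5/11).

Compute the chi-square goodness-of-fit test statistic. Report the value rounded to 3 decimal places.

test statistic = 11.374

n = 57; E_i = n·p_i = [20.73, 10.36, 25.91]
χ² = (10−20.73)²/20.73 + (9−10.36)²/10.36 + (38−25.91)²/25.91 = 11.3737
df = 2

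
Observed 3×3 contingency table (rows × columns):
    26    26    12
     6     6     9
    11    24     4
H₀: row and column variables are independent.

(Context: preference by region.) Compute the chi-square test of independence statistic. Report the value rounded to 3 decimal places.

test statistic = 12.564

Row totals [64, 21, 39], col totals [43, 56, 25], n=124
χ² = (26−22.19)²/22.19 + (26−28.90)²/28.90 + (12−12.90)²/12.90 + (6−7.28)²/7.28 + (6−9.48)²/9.48 + (9−4.23)²/4.23 + (11−13.52)²/13.52 + (24−17.61)²/17.61 + (4−7.86)²/7.86 = 12.5637
df = 4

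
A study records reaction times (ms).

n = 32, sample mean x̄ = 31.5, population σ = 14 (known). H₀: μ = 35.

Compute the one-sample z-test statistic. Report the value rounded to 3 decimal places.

test statistic = -1.414

SE = σ/√n = 14/√32 = 2.4749
z = (x̄−μ₀)/SE = (31.5−35)/2.4749 = -1.4142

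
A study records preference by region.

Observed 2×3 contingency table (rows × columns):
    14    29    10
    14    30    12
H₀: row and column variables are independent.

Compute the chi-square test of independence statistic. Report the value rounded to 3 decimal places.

Row totals [53, 56], col totals [28, 59, 22], n=109
χ² = (14−13.61)²/13.61 + (29−28.69)²/28.69 + (10−10.70)²/10.70 + (14−14.39)²/14.39 + (30−30.31)²/30.31 + (12−11.30)²/11.30 = 0.1163
df = 2

test statistic = 0.116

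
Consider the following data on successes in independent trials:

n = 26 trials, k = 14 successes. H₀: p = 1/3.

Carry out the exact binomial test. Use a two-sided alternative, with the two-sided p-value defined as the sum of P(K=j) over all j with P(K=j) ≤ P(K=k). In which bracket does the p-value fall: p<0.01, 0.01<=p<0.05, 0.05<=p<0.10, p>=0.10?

Exact binomial: n=26, k=14, p₀=1/3=0.3333
P(X=j) = C(n,j)·p₀^j·(1−p₀)^(n−j); p = Σ P(X=j) over j with P(X=j) ≤ P(X=14)
p-value (two-sided) = 0.03585
→ bracket: 0.01<=p<0.05

p-value bracket: 0.01<=p<0.05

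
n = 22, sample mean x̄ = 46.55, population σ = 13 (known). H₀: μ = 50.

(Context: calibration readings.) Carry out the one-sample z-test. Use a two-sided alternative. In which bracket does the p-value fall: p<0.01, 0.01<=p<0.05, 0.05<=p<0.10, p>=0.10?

SE = σ/√n = 13/√22 = 2.7716
z = (x̄−μ₀)/SE = (46.55−50)/2.7716 = -1.2448
p-value (two-sided) = 0.21322
→ bracket: p>=0.10

p-value bracket: p>=0.10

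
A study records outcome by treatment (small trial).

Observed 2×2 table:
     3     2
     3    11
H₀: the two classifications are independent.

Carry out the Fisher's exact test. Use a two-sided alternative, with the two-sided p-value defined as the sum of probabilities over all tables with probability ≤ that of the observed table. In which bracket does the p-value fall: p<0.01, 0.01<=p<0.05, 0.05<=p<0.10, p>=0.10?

Margins: r₁=5, r₂=14, c₁=6, c₂=13, n=19
p_obs = C(5,3)·C(14,3)/C(19,6); sum pmf over tables with pmf ≤ p_obs
p-value (two-sided) = 0.26213
→ bracket: p>=0.10

p-value bracket: p>=0.10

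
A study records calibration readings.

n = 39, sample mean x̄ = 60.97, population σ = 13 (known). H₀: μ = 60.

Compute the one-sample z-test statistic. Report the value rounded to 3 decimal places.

test statistic = 0.466

SE = σ/√n = 13/√39 = 2.0817
z = (x̄−μ₀)/SE = (60.97−60)/2.0817 = 0.4660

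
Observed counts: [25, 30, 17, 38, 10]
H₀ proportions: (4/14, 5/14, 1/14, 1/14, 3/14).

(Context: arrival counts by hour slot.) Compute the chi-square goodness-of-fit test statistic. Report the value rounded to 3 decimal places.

n = 120; E_i = n·p_i = [34.29, 42.86, 8.57, 8.57, 25.71]
χ² = (25−34.29)²/34.29 + (30−42.86)²/42.86 + (17−8.57)²/8.57 + (38−8.57)²/8.57 + (10−25.71)²/25.71 = 125.3014
df = 4

test statistic = 125.301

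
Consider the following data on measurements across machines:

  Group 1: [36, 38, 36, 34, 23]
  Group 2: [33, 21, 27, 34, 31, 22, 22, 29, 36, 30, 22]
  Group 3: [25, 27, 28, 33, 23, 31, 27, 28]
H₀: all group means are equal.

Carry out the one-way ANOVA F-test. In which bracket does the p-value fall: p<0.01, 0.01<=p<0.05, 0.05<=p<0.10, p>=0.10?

Group means [33.40, 27.91, 27.75], grand mean 29.000
SSB = Σnᵢ(x̄ᵢ−x̄)² = 122.391; SSW = ΣΣ(x−x̄ᵢ)² = 509.609
MSB = 122.391/2 = 61.1955; MSW = 509.609/21 = 24.2671
F = MSB/MSW = 2.5217
df = (2, 21)
p-value (upper-tail) = 0.10434
→ bracket: p>=0.10

p-value bracket: p>=0.10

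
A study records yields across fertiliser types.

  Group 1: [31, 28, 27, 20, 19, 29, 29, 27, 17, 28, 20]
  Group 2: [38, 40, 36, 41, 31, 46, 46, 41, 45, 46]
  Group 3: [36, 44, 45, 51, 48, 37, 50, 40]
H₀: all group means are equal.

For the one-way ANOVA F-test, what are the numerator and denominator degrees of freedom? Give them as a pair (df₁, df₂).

k = 3 groups, N = 29 total
df = (k−1, N−k) = (3−1, 29−3) = (2, 26)

degrees of freedom = [2, 26]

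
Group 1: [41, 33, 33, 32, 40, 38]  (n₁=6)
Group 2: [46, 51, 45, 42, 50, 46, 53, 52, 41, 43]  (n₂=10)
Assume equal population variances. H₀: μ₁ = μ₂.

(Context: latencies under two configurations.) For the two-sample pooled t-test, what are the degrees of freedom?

degrees of freedom = 14

df = n₁ + n₂ − 2 = 6 + 10 − 2 = 14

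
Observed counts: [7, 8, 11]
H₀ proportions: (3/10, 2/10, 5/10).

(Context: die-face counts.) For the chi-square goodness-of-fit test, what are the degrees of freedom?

df = k − 1 = 3 − 1 = 2

degrees of freedom = 2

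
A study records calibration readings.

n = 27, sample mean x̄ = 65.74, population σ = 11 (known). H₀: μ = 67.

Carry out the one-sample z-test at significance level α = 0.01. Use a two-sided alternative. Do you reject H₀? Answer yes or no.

SE = σ/√n = 11/√27 = 2.1170
z = (x̄−μ₀)/SE = (65.74−67)/2.1170 = -0.5952
p-value (two-sided) = 0.55171
At α=0.01: p ≥ α → fail to reject H₀

reject H₀: no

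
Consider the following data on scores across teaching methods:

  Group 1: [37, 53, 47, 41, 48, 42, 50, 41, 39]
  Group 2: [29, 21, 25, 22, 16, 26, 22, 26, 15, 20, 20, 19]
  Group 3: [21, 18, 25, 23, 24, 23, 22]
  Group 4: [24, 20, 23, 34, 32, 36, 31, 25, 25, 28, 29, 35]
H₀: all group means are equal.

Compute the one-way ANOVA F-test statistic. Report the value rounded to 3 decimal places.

test statistic = 48.152

Group means [44.22, 21.75, 22.29, 28.50], grand mean 28.925
SSB = Σnᵢ(x̄ᵢ−x̄)² = 3034.541; SSW = ΣΣ(x−x̄ᵢ)² = 756.234
MSB = 3034.541/3 = 1011.5136; MSW = 756.234/36 = 21.0065
F = MSB/MSW = 48.1524
df = (3, 36)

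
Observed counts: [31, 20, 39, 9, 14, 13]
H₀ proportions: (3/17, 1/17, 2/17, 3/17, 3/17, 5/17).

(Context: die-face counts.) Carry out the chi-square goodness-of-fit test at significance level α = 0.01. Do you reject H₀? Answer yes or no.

reject H₀: yes

n = 126; E_i = n·p_i = [22.24, 7.41, 14.82, 22.24, 22.24, 37.06]
χ² = (31−22.24)²/22.24 + (20−7.41)²/7.41 + (39−14.82)²/14.82 + (9−22.24)²/22.24 + (14−22.24)²/22.24 + (13−37.06)²/37.06 = 90.8130
df = 5
p-value (upper-tail) = 0.00000
At α=0.01: p < α → reject H₀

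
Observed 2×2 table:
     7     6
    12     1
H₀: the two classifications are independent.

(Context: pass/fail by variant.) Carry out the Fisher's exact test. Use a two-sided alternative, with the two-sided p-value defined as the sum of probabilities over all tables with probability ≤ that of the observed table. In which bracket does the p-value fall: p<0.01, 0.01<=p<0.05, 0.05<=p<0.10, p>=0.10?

Margins: r₁=13, r₂=13, c₁=19, c₂=7, n=26
p_obs = C(13,7)·C(13,12)/C(26,19); sum pmf over tables with pmf ≤ p_obs
p-value (two-sided) = 0.07304
→ bracket: 0.05<=p<0.10

p-value bracket: 0.05<=p<0.10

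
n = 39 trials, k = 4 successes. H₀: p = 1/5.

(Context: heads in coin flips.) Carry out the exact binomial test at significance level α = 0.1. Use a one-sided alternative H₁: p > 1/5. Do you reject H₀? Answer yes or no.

reject H₀: no

Exact binomial: n=39, k=4, p₀=1/5=0.2000
P(X≥4) from Σ C(n,i)·p₀^i·(1−p₀)^(n−i)
p-value (one-sided, H₁ greater) = 0.96679
At α=0.1: p ≥ α → fail to reject H₀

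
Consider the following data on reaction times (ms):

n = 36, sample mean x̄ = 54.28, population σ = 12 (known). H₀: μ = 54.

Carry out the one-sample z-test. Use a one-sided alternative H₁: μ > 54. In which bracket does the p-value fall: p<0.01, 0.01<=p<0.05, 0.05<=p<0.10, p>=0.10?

p-value bracket: p>=0.10

SE = σ/√n = 12/√36 = 2.0000
z = (x̄−μ₀)/SE = (54.28−54)/2.0000 = 0.1400
p-value (one-sided, H₁ greater) = 0.44433
→ bracket: p>=0.10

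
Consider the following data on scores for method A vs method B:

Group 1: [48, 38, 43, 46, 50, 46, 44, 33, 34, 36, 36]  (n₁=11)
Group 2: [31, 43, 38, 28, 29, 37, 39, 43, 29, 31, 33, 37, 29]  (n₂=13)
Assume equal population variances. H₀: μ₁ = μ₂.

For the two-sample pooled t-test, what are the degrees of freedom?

df = n₁ + n₂ − 2 = 11 + 13 − 2 = 22

degrees of freedom = 22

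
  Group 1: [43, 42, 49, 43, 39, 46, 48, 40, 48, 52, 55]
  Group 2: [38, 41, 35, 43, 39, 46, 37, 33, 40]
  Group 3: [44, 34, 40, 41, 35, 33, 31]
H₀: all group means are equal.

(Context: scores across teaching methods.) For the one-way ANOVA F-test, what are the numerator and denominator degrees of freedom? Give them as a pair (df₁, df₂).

degrees of freedom = [2, 24]

k = 3 groups, N = 27 total
df = (k−1, N−k) = (3−1, 27−3) = (2, 24)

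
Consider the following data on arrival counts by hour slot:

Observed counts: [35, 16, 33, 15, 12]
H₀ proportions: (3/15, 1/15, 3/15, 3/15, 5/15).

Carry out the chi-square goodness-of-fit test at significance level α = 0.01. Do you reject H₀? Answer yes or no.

reject H₀: yes

n = 111; E_i = n·p_i = [22.20, 7.40, 22.20, 22.20, 37.00]
χ² = (35−22.20)²/22.20 + (16−7.40)²/7.40 + (33−22.20)²/22.20 + (15−22.20)²/22.20 + (12−37.00)²/37.00 = 41.8559
df = 4
p-value (upper-tail) = 0.00000
At α=0.01: p < α → reject H₀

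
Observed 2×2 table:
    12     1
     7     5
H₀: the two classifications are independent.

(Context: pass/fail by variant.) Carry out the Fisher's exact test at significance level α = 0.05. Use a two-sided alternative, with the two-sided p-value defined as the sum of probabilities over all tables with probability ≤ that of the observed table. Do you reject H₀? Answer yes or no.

Margins: r₁=13, r₂=12, c₁=19, c₂=6, n=25
p_obs = C(13,12)·C(12,7)/C(25,19); sum pmf over tables with pmf ≤ p_obs
p-value (two-sided) = 0.07304
At α=0.05: p ≥ α → fail to reject H₀

reject H₀: no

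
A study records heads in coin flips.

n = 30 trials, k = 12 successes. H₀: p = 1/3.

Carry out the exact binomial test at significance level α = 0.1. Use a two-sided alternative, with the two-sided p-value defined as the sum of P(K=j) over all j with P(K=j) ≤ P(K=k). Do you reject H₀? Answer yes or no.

Exact binomial: n=30, k=12, p₀=1/3=0.3333
P(X=j) = C(n,j)·p₀^j·(1−p₀)^(n−j); p = Σ P(X=j) over j with P(X=j) ≤ P(X=12)
p-value (two-sided) = 0.44292
At α=0.1: p ≥ α → fail to reject H₀

reject H₀: no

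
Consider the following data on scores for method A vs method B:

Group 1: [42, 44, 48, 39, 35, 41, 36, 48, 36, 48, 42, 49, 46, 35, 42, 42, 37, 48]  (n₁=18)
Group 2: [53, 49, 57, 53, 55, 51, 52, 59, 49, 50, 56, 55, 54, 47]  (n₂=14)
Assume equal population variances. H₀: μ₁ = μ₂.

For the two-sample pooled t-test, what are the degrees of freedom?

df = n₁ + n₂ − 2 = 18 + 14 − 2 = 30

degrees of freedom = 30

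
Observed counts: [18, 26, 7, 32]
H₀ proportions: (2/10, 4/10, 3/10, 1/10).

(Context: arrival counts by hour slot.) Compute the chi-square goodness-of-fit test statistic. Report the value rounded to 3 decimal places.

n = 83; E_i = n·p_i = [16.60, 33.20, 24.90, 8.30]
χ² = (18−16.60)²/16.60 + (26−33.20)²/33.20 + (7−24.90)²/24.90 + (32−8.30)²/8.30 = 82.2209
df = 3

test statistic = 82.221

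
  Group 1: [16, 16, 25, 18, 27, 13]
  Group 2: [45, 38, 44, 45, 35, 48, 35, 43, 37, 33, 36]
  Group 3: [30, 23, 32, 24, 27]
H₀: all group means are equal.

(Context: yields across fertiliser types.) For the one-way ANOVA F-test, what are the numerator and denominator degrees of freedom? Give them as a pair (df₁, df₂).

k = 3 groups, N = 22 total
df = (k−1, N−k) = (3−1, 22−3) = (2, 19)

degrees of freedom = [2, 19]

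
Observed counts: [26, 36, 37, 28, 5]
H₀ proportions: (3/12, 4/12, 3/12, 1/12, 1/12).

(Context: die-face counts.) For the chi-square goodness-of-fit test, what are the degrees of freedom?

degrees of freedom = 4

df = k − 1 = 5 − 1 = 4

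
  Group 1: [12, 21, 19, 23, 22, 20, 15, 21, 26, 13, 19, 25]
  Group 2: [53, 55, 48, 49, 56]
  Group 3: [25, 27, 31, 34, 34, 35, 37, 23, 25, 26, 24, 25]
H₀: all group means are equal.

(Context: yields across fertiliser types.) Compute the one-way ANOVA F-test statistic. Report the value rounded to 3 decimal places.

Group means [19.67, 52.20, 28.83], grand mean 29.069
SSB = Σnᵢ(x̄ᵢ−x̄)² = 3736.729; SSW = ΣΣ(x−x̄ᵢ)² = 541.133
MSB = 3736.729/2 = 1868.3644; MSW = 541.133/26 = 20.8128
F = MSB/MSW = 89.7699
df = (2, 26)

test statistic = 89.770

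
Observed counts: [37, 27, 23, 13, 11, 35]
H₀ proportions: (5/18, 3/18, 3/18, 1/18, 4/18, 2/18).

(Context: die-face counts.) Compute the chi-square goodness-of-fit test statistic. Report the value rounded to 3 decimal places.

test statistic = 39.534

n = 146; E_i = n·p_i = [40.56, 24.33, 24.33, 8.11, 32.44, 16.22]
χ² = (37−40.56)²/40.56 + (27−24.33)²/24.33 + (23−24.33)²/24.33 + (13−8.11)²/8.11 + (11−32.44)²/32.44 + (35−16.22)²/16.22 = 39.5336
df = 5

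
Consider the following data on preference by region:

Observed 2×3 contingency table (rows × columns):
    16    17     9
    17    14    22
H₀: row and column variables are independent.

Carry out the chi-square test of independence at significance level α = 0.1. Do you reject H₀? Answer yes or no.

reject H₀: no

Row totals [42, 53], col totals [33, 31, 31], n=95
χ² = (16−14.59)²/14.59 + (17−13.71)²/13.71 + (9−13.71)²/13.71 + (17−18.41)²/18.41 + (14−17.29)²/17.29 + (22−17.29)²/17.29 = 4.5597
df = 2
p-value (upper-tail) = 0.10230
At α=0.1: p ≥ α → fail to reject H₀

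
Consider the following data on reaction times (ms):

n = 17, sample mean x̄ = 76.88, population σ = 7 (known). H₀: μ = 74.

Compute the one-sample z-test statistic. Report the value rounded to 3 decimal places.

test statistic = 1.696

SE = σ/√n = 7/√17 = 1.6977
z = (x̄−μ₀)/SE = (76.88−74)/1.6977 = 1.6964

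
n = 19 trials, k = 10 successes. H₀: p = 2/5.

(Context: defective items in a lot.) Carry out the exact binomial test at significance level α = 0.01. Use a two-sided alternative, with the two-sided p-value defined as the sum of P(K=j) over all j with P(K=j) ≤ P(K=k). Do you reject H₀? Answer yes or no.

reject H₀: no

Exact binomial: n=19, k=10, p₀=2/5=0.4000
P(X=j) = C(n,j)·p₀^j·(1−p₀)^(n−j); p = Σ P(X=j) over j with P(X=j) ≤ P(X=10)
p-value (two-sided) = 0.34901
At α=0.01: p ≥ α → fail to reject H₀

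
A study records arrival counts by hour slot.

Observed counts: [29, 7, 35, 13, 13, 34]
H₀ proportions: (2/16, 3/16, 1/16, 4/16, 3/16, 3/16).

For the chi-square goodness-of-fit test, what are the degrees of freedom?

degrees of freedom = 5

df = k − 1 = 6 − 1 = 5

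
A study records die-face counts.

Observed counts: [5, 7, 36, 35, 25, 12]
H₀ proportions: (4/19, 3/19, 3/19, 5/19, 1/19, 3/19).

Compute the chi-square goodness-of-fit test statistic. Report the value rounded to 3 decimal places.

n = 120; E_i = n·p_i = [25.26, 18.95, 18.95, 31.58, 6.32, 18.95]
χ² = (5−25.26)²/25.26 + (7−18.95)²/18.95 + (36−18.95)²/18.95 + (35−31.58)²/31.58 + (25−6.32)²/6.32 + (12−18.95)²/18.95 = 97.3257
df = 5

test statistic = 97.326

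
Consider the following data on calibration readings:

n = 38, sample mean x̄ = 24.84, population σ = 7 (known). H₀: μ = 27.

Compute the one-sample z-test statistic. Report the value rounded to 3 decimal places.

test statistic = -1.902

SE = σ/√n = 7/√38 = 1.1355
z = (x̄−μ₀)/SE = (24.84−27)/1.1355 = -1.9022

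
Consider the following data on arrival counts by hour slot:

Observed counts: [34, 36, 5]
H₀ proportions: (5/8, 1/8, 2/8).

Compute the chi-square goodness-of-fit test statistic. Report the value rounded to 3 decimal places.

test statistic = 89.235

n = 75; E_i = n·p_i = [46.88, 9.38, 18.75]
χ² = (34−46.88)²/46.88 + (36−9.38)²/9.38 + (5−18.75)²/18.75 = 89.2347
df = 2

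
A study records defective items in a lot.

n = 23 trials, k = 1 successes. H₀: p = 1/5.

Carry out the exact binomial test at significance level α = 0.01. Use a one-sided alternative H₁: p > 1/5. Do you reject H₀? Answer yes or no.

reject H₀: no

Exact binomial: n=23, k=1, p₀=1/5=0.2000
P(X≥1) from Σ C(n,i)·p₀^i·(1−p₀)^(n−i)
p-value (one-sided, H₁ greater) = 0.99410
At α=0.01: p ≥ α → fail to reject H₀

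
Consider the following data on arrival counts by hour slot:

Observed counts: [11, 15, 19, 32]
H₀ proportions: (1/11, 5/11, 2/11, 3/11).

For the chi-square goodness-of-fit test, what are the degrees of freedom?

degrees of freedom = 3

df = k − 1 = 4 − 1 = 3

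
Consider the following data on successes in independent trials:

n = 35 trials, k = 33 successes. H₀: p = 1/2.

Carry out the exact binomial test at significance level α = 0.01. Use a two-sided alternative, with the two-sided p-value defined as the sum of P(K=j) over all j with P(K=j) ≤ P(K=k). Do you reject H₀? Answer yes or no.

Exact binomial: n=35, k=33, p₀=1/2=0.5000
P(X=j) = C(n,j)·p₀^j·(1−p₀)^(n−j); p = Σ P(X=j) over j with P(X=j) ≤ P(X=33)
p-value (two-sided) = 0.00000
At α=0.01: p < α → reject H₀

reject H₀: yes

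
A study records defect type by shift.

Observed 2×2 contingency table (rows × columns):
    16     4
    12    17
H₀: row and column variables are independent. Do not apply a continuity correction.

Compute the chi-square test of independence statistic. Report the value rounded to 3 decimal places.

test statistic = 7.209

Row totals [20, 29], col totals [28, 21], n=49
χ² = (16−11.43)²/11.43 + (4−8.57)²/8.57 + (12−16.57)²/16.57 + (17−12.43)²/12.43 = 7.2092
df = 1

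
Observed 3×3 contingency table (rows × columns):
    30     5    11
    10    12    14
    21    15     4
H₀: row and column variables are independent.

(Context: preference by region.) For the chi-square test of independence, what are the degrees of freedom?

degrees of freedom = 4

df = (r−1)(c−1) = (3−1)·(3−1) = 4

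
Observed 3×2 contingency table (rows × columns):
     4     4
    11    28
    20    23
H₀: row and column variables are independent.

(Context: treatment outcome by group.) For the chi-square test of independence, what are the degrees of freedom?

df = (r−1)(c−1) = (3−1)·(2−1) = 2

degrees of freedom = 2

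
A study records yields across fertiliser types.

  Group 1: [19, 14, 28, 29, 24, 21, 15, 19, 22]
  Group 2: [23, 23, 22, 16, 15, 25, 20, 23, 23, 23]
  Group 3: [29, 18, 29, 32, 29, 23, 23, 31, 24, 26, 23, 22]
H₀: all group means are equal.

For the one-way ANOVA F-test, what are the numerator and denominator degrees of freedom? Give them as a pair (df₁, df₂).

degrees of freedom = [2, 28]

k = 3 groups, N = 31 total
df = (k−1, N−k) = (3−1, 31−3) = (2, 28)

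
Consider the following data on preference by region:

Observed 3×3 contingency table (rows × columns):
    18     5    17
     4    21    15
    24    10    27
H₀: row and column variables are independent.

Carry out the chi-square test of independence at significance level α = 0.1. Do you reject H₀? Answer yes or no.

reject H₀: yes

Row totals [40, 40, 61], col totals [46, 36, 59], n=141
χ² = (18−13.05)²/13.05 + (5−10.21)²/10.21 + (17−16.74)²/16.74 + (4−13.05)²/13.05 + (21−10.21)²/10.21 + (15−16.74)²/16.74 + (24−19.90)²/19.90 + (10−15.57)²/15.57 + (27−25.52)²/25.52 = 25.3177
df = 4
p-value (upper-tail) = 0.00004
At α=0.1: p < α → reject H₀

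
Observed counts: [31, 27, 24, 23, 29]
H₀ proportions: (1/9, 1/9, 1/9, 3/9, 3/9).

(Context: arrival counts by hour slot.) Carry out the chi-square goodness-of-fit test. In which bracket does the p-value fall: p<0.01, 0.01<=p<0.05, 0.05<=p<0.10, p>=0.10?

p-value bracket: p<0.01

n = 134; E_i = n·p_i = [14.89, 14.89, 14.89, 44.67, 44.67]
χ² = (31−14.89)²/14.89 + (27−14.89)²/14.89 + (24−14.89)²/14.89 + (23−44.67)²/44.67 + (29−44.67)²/44.67 = 48.8657
df = 4
p-value (upper-tail) = 0.00000
→ bracket: p<0.01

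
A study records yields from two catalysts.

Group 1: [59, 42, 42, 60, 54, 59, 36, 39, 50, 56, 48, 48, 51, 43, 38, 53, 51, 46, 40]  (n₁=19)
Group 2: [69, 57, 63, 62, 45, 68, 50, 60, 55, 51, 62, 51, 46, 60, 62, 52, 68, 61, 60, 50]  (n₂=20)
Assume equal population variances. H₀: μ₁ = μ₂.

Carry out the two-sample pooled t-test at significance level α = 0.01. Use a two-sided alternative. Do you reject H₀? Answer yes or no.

x̄₁=48.158, s₁=7.537, n₁=19
x̄₂=57.600, s₂=7.243, n₂=20
s_p² = [18·7.537² + 19·7.243²]/37 = 54.5764
SE = √(s_p²·(1/19+1/20)) = 2.3667
t = (48.158−57.600)/2.3667 = -3.9896
df = 37
p-value (two-sided) = 0.00030
At α=0.01: p < α → reject H₀

reject H₀: yes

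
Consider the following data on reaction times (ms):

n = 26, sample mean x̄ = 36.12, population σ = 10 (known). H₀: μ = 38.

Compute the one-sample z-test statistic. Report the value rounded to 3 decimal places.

test statistic = -0.959

SE = σ/√n = 10/√26 = 1.9612
z = (x̄−μ₀)/SE = (36.12−38)/1.9612 = -0.9586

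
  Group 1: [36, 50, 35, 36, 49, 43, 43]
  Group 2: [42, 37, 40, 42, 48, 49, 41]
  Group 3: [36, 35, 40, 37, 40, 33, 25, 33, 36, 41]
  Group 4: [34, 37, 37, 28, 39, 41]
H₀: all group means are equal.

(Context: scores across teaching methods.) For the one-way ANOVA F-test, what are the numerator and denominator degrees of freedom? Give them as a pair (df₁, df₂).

degrees of freedom = [3, 26]

k = 4 groups, N = 30 total
df = (k−1, N−k) = (4−1, 30−4) = (3, 26)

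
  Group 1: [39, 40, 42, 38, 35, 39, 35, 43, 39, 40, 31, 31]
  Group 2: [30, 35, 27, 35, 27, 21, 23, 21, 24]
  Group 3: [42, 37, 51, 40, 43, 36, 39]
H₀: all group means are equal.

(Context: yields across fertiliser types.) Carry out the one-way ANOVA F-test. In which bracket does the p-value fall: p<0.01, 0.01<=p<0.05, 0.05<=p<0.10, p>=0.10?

p-value bracket: p<0.01

Group means [37.67, 27.00, 41.14], grand mean 35.107
SSB = Σnᵢ(x̄ᵢ−x̄)² = 925.155; SSW = ΣΣ(x−x̄ᵢ)² = 551.524
MSB = 925.155/2 = 462.5774; MSW = 551.524/25 = 22.0610
F = MSB/MSW = 20.9682
df = (2, 25)
p-value (upper-tail) = 0.00000
→ bracket: p<0.01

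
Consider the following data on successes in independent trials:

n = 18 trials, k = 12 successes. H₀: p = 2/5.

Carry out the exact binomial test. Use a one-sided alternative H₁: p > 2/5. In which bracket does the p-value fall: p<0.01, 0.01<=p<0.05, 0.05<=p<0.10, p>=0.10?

p-value bracket: 0.01<=p<0.05

Exact binomial: n=18, k=12, p₀=2/5=0.4000
P(X≥12) from Σ C(n,i)·p₀^i·(1−p₀)^(n−i)
p-value (one-sided, H₁ greater) = 0.02028
→ bracket: 0.01<=p<0.05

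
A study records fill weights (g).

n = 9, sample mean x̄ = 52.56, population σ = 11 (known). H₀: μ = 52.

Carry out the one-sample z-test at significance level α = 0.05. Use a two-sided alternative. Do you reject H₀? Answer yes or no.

SE = σ/√n = 11/√9 = 3.6667
z = (x̄−μ₀)/SE = (52.56−52)/3.6667 = 0.1527
p-value (two-sided) = 0.87861
At α=0.05: p ≥ α → fail to reject H₀

reject H₀: no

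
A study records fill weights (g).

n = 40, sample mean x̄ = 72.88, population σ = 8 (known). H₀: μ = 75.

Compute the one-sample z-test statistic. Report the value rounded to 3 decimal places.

SE = σ/√n = 8/√40 = 1.2649
z = (x̄−μ₀)/SE = (72.88−75)/1.2649 = -1.6760

test statistic = -1.676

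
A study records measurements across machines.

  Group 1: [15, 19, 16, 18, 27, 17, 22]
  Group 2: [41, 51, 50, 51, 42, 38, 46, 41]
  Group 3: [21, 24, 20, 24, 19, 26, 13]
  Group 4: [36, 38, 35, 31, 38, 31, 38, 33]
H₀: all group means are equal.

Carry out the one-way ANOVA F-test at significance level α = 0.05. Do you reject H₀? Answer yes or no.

Group means [19.14, 45.00, 21.00, 35.00], grand mean 30.700
SSB = Σnᵢ(x̄ᵢ−x̄)² = 3377.443; SSW = ΣΣ(x−x̄ᵢ)² = 466.857
MSB = 3377.443/3 = 1125.8143; MSW = 466.857/26 = 17.9560
F = MSB/MSW = 62.6983
df = (3, 26)
p-value (upper-tail) = 0.00000
At α=0.05: p < α → reject H₀

reject H₀: yes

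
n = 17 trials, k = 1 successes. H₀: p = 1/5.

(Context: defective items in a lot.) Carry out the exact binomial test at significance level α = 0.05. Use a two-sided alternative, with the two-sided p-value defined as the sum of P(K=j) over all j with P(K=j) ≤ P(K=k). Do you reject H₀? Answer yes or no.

reject H₀: no

Exact binomial: n=17, k=1, p₀=1/5=0.2000
P(X=j) = C(n,j)·p₀^j·(1−p₀)^(n−j); p = Σ P(X=j) over j with P(X=j) ≤ P(X=1)
p-value (two-sided) = 0.22392
At α=0.05: p ≥ α → fail to reject H₀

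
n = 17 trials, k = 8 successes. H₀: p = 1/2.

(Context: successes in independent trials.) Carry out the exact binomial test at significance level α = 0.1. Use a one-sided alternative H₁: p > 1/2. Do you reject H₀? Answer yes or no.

Exact binomial: n=17, k=8, p₀=1/2=0.5000
P(X≥8) from Σ C(n,i)·p₀^i·(1−p₀)^(n−i)
p-value (one-sided, H₁ greater) = 0.68547
At α=0.1: p ≥ α → fail to reject H₀

reject H₀: no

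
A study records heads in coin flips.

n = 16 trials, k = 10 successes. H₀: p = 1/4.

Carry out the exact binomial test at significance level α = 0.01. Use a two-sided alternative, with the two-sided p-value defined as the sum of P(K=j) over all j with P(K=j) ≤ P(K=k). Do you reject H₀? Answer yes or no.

Exact binomial: n=16, k=10, p₀=1/4=0.2500
P(X=j) = C(n,j)·p₀^j·(1−p₀)^(n−j); p = Σ P(X=j) over j with P(X=j) ≤ P(X=10)
p-value (two-sided) = 0.00164
At α=0.01: p < α → reject H₀

reject H₀: yes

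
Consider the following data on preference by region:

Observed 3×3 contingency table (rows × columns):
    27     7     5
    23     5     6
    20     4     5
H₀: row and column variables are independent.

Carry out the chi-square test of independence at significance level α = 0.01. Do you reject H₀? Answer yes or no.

reject H₀: no

Row totals [39, 34, 29], col totals [70, 16, 16], n=102
χ² = (27−26.76)²/26.76 + (7−6.12)²/6.12 + (5−6.12)²/6.12 + (23−23.33)²/23.33 + (5−5.33)²/5.33 + (6−5.33)²/5.33 + (20−19.90)²/19.90 + (4−4.55)²/4.55 + (5−4.55)²/4.55 = 0.5539
df = 4
p-value (upper-tail) = 0.96805
At α=0.01: p ≥ α → fail to reject H₀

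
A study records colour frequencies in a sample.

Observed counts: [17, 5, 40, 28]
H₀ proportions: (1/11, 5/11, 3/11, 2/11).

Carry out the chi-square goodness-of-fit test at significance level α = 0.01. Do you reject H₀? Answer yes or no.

reject H₀: yes

n = 90; E_i = n·p_i = [8.18, 40.91, 24.55, 16.36]
χ² = (17−8.18)²/8.18 + (5−40.91)²/40.91 + (40−24.55)²/24.55 + (28−16.36)²/16.36 = 59.0296
df = 3
p-value (upper-tail) = 0.00000
At α=0.01: p < α → reject H₀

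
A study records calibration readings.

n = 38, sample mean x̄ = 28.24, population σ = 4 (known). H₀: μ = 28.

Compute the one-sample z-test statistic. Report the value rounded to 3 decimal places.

test statistic = 0.370

SE = σ/√n = 4/√38 = 0.6489
z = (x̄−μ₀)/SE = (28.24−28)/0.6489 = 0.3699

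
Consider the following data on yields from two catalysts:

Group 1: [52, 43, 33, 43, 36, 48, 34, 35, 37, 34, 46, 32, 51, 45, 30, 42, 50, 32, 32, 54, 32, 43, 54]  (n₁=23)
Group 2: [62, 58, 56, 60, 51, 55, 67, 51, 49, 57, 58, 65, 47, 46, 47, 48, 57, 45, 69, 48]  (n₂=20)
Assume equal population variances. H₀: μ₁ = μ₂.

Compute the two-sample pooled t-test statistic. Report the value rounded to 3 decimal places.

x̄₁=40.783, s₁=8.051, n₁=23
x̄₂=54.800, s₂=7.310, n₂=20
s_p² = [22·8.051² + 19·7.310²]/41 = 59.5393
SE = √(s_p²·(1/23+1/20)) = 2.3592
t = (40.783−54.800)/2.3592 = -5.9417
df = 41

test statistic = -5.942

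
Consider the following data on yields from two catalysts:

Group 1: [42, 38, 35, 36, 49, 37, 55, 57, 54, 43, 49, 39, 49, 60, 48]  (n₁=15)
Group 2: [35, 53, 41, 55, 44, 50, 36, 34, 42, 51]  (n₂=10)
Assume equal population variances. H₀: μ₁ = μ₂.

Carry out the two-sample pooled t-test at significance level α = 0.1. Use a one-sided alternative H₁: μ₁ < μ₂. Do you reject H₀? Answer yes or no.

reject H₀: no

x̄₁=46.067, s₁=8.163, n₁=15
x̄₂=44.100, s₂=7.781, n₂=10
s_p² = [14·8.163² + 9·7.781²]/23 = 64.2536
SE = √(s_p²·(1/15+1/10)) = 3.2725
t = (46.067−44.100)/3.2725 = 0.6010
df = 23
p-value (one-sided, H₁ less) = 0.72313
At α=0.1: p ≥ α → fail to reject H₀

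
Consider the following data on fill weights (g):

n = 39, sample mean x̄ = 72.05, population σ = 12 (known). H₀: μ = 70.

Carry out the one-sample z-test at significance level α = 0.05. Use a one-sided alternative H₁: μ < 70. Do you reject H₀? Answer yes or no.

reject H₀: no

SE = σ/√n = 12/√39 = 1.9215
z = (x̄−μ₀)/SE = (72.05−70)/1.9215 = 1.0669
p-value (one-sided, H₁ less) = 0.85698
At α=0.05: p ≥ α → fail to reject H₀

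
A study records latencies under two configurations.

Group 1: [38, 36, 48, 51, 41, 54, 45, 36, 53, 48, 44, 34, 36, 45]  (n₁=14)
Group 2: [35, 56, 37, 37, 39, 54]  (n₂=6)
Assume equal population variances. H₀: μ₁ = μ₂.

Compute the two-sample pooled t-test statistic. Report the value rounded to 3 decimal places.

test statistic = 0.135

x̄₁=43.500, s₁=6.779, n₁=14
x̄₂=43.000, s₂=9.402, n₂=6
s_p² = [13·6.779² + 5·9.402²]/18 = 57.7500
SE = √(s_p²·(1/14+1/6)) = 3.7081
t = (43.500−43.000)/3.7081 = 0.1348
df = 18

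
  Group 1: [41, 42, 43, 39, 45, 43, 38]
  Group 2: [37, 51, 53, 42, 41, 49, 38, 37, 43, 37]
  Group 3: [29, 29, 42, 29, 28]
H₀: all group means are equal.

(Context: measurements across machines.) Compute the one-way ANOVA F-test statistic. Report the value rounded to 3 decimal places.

Group means [41.57, 42.80, 31.40], grand mean 39.818
SSB = Σnᵢ(x̄ᵢ−x̄)² = 464.758; SSW = ΣΣ(x−x̄ᵢ)² = 514.514
MSB = 464.758/2 = 232.3792; MSW = 514.514/19 = 27.0797
F = MSB/MSW = 8.5813
df = (2, 19)

test statistic = 8.581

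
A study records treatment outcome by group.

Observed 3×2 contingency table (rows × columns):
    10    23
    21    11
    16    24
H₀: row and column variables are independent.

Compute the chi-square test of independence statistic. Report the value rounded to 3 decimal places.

Row totals [33, 32, 40], col totals [47, 58], n=105
χ² = (10−14.77)²/14.77 + (23−18.23)²/18.23 + (21−14.32)²/14.32 + (11−17.68)²/17.68 + (16−17.90)²/17.90 + (24−22.10)²/22.10 = 8.7903
df = 2

test statistic = 8.790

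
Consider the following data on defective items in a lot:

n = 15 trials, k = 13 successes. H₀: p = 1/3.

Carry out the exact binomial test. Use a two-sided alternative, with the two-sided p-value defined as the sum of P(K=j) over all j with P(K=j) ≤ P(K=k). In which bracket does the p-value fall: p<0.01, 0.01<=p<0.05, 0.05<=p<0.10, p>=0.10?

Exact binomial: n=15, k=13, p₀=1/3=0.3333
P(X=j) = C(n,j)·p₀^j·(1−p₀)^(n−j); p = Σ P(X=j) over j with P(X=j) ≤ P(X=13)
p-value (two-sided) = 0.00003
→ bracket: p<0.01

p-value bracket: p<0.01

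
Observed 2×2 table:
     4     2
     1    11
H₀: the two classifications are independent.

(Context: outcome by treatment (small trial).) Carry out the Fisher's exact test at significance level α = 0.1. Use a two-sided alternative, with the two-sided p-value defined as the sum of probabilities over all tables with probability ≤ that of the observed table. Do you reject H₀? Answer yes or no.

Margins: r₁=6, r₂=12, c₁=5, c₂=13, n=18
p_obs = C(6,4)·C(12,1)/C(18,5); sum pmf over tables with pmf ≤ p_obs
p-value (two-sided) = 0.02171
At α=0.1: p < α → reject H₀

reject H₀: yes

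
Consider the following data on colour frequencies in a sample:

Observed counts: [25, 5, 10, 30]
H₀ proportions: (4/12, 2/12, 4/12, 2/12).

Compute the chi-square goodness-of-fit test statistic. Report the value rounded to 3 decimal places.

n = 70; E_i = n·p_i = [23.33, 11.67, 23.33, 11.67]
χ² = (25−23.33)²/23.33 + (5−11.67)²/11.67 + (10−23.33)²/23.33 + (30−11.67)²/11.67 = 40.3571
df = 3

test statistic = 40.357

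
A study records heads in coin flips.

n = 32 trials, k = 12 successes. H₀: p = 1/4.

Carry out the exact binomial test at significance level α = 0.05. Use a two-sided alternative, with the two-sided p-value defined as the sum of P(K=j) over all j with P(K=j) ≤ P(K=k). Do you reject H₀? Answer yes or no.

reject H₀: no

Exact binomial: n=32, k=12, p₀=1/4=0.2500
P(X=j) = C(n,j)·p₀^j·(1−p₀)^(n−j); p = Σ P(X=j) over j with P(X=j) ≤ P(X=12)
p-value (two-sided) = 0.10559
At α=0.05: p ≥ α → fail to reject H₀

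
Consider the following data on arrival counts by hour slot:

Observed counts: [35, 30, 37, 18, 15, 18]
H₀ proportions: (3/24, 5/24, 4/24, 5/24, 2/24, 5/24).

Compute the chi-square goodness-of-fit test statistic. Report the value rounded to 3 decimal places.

test statistic = 30.950

n = 153; E_i = n·p_i = [19.12, 31.88, 25.50, 31.88, 12.75, 31.88]
χ² = (35−19.12)²/19.12 + (30−31.88)²/31.88 + (37−25.50)²/25.50 + (18−31.88)²/31.88 + (15−12.75)²/12.75 + (18−31.88)²/31.88 = 30.9503
df = 5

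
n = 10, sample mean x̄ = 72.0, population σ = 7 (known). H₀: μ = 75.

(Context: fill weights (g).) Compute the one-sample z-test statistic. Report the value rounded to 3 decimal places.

test statistic = -1.355

SE = σ/√n = 7/√10 = 2.2136
z = (x̄−μ₀)/SE = (72.0−75)/2.2136 = -1.3553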